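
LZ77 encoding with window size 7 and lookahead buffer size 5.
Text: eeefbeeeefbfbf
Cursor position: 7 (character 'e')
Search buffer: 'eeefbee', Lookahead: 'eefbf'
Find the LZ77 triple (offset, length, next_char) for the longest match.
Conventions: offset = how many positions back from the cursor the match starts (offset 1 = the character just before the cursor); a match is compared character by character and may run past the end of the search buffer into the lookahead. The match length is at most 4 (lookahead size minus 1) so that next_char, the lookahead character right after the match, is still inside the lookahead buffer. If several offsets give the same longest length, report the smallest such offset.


Try each offset into the search buffer:
  offset=1 (pos 6, char 'e'): match length 2
  offset=2 (pos 5, char 'e'): match length 2
  offset=3 (pos 4, char 'b'): match length 0
  offset=4 (pos 3, char 'f'): match length 0
  offset=5 (pos 2, char 'e'): match length 1
  offset=6 (pos 1, char 'e'): match length 4
  offset=7 (pos 0, char 'e'): match length 2
Longest match has length 4 at offset 6.
next_char = character at position 7 + 4 = 11 -> 'f'

Best match: offset=6, length=4 (matching 'eefb' starting at position 1)
LZ77 triple: (6, 4, 'f')


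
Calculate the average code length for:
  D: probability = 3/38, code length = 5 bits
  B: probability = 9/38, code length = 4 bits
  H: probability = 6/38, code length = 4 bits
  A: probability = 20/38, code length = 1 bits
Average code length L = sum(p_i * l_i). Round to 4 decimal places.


Weighted contributions p_i * l_i:
  D: (3/38) * 5 = 15/38
  B: (9/38) * 4 = 36/38
  H: (6/38) * 4 = 24/38
  A: (20/38) * 1 = 20/38
Sum = (15 + 36 + 24 + 20)/38 = 95/38

L = 95/38 = 2.5000 bits/symbol


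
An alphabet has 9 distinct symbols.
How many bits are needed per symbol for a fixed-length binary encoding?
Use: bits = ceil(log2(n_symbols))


log2(9) = 3.1699
Bracket: 2^3 = 8 < 9 <= 2^4 = 16
So ceil(log2(9)) = 4

bits = ceil(log2(9)) = ceil(3.1699) = 4 bits


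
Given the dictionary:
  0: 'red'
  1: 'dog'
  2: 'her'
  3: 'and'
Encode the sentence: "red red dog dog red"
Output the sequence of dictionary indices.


Look up each word in the dictionary:
  'red' -> 0
  'red' -> 0
  'dog' -> 1
  'dog' -> 1
  'red' -> 0

Encoded: [0, 0, 1, 1, 0]


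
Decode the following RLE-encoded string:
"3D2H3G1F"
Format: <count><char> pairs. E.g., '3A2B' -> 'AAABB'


Expanding each <count><char> pair:
  3D -> 'DDD'
  2H -> 'HH'
  3G -> 'GGG'
  1F -> 'F'

Decoded = DDDHHGGGF


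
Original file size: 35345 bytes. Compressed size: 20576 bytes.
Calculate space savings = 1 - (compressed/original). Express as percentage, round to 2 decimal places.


ratio = compressed/original = 20576/35345 = 0.582147
savings = 1 - ratio = 1 - 0.582147 = 0.417853
as a percentage: 0.417853 * 100 = 41.79%

Space savings = 1 - 20576/35345 = 41.79%


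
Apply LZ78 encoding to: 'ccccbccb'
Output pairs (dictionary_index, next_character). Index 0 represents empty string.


LZ78 encoding steps:
Dictionary: {0: ''}
Step 1: w='' (idx 0), next='c' -> output (0, 'c'), add 'c' as idx 1
Step 2: w='c' (idx 1), next='c' -> output (1, 'c'), add 'cc' as idx 2
Step 3: w='c' (idx 1), next='b' -> output (1, 'b'), add 'cb' as idx 3
Step 4: w='cc' (idx 2), next='b' -> output (2, 'b'), add 'ccb' as idx 4


Encoded: [(0, 'c'), (1, 'c'), (1, 'b'), (2, 'b')]


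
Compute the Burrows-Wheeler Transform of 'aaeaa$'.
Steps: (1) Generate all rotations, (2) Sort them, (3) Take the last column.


Rotations (sorted):
  0: $aaeaa -> last char: a
  1: a$aaea -> last char: a
  2: aa$aae -> last char: e
  3: aaeaa$ -> last char: $
  4: aeaa$a -> last char: a
  5: eaa$aa -> last char: a


BWT = aae$aa


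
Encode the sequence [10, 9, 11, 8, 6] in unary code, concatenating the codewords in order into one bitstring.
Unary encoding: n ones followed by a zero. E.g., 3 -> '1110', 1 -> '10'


Encode each number as n ones followed by a terminating 0:
  10 -> 11111111110 (11 bits)
  9 -> 1111111110 (10 bits)
  11 -> 111111111110 (12 bits)
  8 -> 111111110 (9 bits)
  6 -> 1111110 (7 bits)
Total length = 11 + 10 + 12 + 9 + 7 = 49 bits.

Unary([10, 9, 11, 8, 6]) = 1111111111011111111101111111111101111111101111110 (49 bits)


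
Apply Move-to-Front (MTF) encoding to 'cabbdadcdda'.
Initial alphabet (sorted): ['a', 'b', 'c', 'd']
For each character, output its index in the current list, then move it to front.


MTF encoding:
'c': index 2 in ['a', 'b', 'c', 'd'] -> ['c', 'a', 'b', 'd']
'a': index 1 in ['c', 'a', 'b', 'd'] -> ['a', 'c', 'b', 'd']
'b': index 2 in ['a', 'c', 'b', 'd'] -> ['b', 'a', 'c', 'd']
'b': index 0 in ['b', 'a', 'c', 'd'] -> ['b', 'a', 'c', 'd']
'd': index 3 in ['b', 'a', 'c', 'd'] -> ['d', 'b', 'a', 'c']
'a': index 2 in ['d', 'b', 'a', 'c'] -> ['a', 'd', 'b', 'c']
'd': index 1 in ['a', 'd', 'b', 'c'] -> ['d', 'a', 'b', 'c']
'c': index 3 in ['d', 'a', 'b', 'c'] -> ['c', 'd', 'a', 'b']
'd': index 1 in ['c', 'd', 'a', 'b'] -> ['d', 'c', 'a', 'b']
'd': index 0 in ['d', 'c', 'a', 'b'] -> ['d', 'c', 'a', 'b']
'a': index 2 in ['d', 'c', 'a', 'b'] -> ['a', 'd', 'c', 'b']


Output: [2, 1, 2, 0, 3, 2, 1, 3, 1, 0, 2]


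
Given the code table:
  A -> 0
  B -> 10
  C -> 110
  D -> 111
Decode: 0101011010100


Decoding:
0 -> A
10 -> B
10 -> B
110 -> C
10 -> B
10 -> B
0 -> A


Result: ABBCBBA


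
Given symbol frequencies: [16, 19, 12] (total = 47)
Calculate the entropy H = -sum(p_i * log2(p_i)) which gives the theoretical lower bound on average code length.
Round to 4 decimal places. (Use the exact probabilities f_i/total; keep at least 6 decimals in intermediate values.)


Per-symbol terms -p_i * log2(p_i) with p_i = f_i/47:
  p = 16/47 = 0.340426: log2(p) = -1.554589, -p*log2(p) = 0.529222
  p = 19/47 = 0.404255: log2(p) = -1.306661, -p*log2(p) = 0.528225
  p = 12/47 = 0.255319: log2(p) = -1.969626, -p*log2(p) = 0.502883
H = 0.529222 + 0.528225 + 0.502883 = 1.560330

H = 1.5603 bits/symbol


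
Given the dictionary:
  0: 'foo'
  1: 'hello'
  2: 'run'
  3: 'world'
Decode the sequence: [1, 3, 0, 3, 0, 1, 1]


Look up each index in the dictionary:
  1 -> 'hello'
  3 -> 'world'
  0 -> 'foo'
  3 -> 'world'
  0 -> 'foo'
  1 -> 'hello'
  1 -> 'hello'

Decoded: "hello world foo world foo hello hello"


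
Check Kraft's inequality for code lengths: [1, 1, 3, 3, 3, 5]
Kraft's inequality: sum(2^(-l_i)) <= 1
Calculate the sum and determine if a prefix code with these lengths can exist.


Sum = 2^(-1) + 2^(-1) + 2^(-3) + 2^(-3) + 2^(-3) + 2^(-5)
    = 0.5 + 0.5 + 0.125 + 0.125 + 0.125 + 0.03125
    = 45/32 = 1.40625
Since 1.40625 > 1, Kraft's inequality is NOT satisfied.
A prefix code with these lengths CANNOT exist.

Kraft sum = 1.40625. Not satisfied.


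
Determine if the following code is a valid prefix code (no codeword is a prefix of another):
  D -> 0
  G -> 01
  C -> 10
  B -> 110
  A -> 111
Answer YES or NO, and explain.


Checking each pair (does one codeword prefix another?):
  D='0' vs G='01': prefix -- VIOLATION

NO -- this is NOT a valid prefix code. D (0) is a prefix of G (01).


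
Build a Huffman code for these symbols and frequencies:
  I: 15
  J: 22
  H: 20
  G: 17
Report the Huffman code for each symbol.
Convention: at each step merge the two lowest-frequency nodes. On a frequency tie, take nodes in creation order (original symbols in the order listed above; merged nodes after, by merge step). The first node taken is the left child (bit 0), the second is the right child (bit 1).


Huffman tree construction:
Step 1: Merge I(15) + G(17) = 32
Step 2: Merge H(20) + J(22) = 42
Step 3: Merge (I+G)(32) + (H+J)(42) = 74
Read each symbol's code off the tree from the root (left child = 0, right child = 1).

Codes:
  I: 00 (length 2)
  J: 11 (length 2)
  H: 10 (length 2)
  G: 01 (length 2)
Average code length: 148/74 = 2.0000 bits/symbol


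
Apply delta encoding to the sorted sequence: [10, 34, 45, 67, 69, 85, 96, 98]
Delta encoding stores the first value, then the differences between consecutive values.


First value: 10
Deltas:
  34 - 10 = 24
  45 - 34 = 11
  67 - 45 = 22
  69 - 67 = 2
  85 - 69 = 16
  96 - 85 = 11
  98 - 96 = 2


Delta encoded: [10, 24, 11, 22, 2, 16, 11, 2]


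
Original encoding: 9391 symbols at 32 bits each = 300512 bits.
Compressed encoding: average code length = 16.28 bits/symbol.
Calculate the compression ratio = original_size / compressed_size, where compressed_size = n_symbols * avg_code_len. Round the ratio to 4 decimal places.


original_size = n_symbols * orig_bits = 9391 * 32 = 300512 bits
compressed_size = n_symbols * avg_code_len = 9391 * 16.28 = 152885.48 bits
ratio = original_size / compressed_size = 300512 / 152885.48 = 1.9656

Compression ratio = 1.9656


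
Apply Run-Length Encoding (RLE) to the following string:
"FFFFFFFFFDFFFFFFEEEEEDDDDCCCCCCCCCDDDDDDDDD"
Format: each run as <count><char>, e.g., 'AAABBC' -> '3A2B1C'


Scanning runs left to right:
  i=0: run of 'F' x 9 -> '9F'
  i=9: run of 'D' x 1 -> '1D'
  i=10: run of 'F' x 6 -> '6F'
  i=16: run of 'E' x 5 -> '5E'
  i=21: run of 'D' x 4 -> '4D'
  i=25: run of 'C' x 9 -> '9C'
  i=34: run of 'D' x 9 -> '9D'

RLE = 9F1D6F5E4D9C9D


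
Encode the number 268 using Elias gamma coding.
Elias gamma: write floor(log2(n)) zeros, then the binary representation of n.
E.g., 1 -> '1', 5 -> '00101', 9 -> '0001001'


num_bits = floor(log2(268)) + 1 = 9
leading_zeros = num_bits - 1 = 8
binary(268) = 100001100

Elias gamma(268) = '00000000' + '100001100' = 00000000100001100 (17 bits)


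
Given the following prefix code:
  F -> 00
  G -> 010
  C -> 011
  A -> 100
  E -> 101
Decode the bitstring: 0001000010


Decoding step by step:
Bits 00 -> F
Bits 010 -> G
Bits 00 -> F
Bits 010 -> G


Decoded message: FGFG


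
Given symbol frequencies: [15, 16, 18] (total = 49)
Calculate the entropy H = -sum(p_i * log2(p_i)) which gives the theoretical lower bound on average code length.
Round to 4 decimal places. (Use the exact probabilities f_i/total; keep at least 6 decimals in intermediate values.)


Per-symbol terms -p_i * log2(p_i) with p_i = f_i/49:
  p = 15/49 = 0.306122: log2(p) = -1.707819, -p*log2(p) = 0.522802
  p = 16/49 = 0.326531: log2(p) = -1.614710, -p*log2(p) = 0.527252
  p = 18/49 = 0.367347: log2(p) = -1.444785, -p*log2(p) = 0.530737
H = 0.522802 + 0.527252 + 0.530737 = 1.580791

H = 1.5808 bits/symbol


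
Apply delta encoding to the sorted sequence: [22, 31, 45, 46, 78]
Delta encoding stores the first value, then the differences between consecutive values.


First value: 22
Deltas:
  31 - 22 = 9
  45 - 31 = 14
  46 - 45 = 1
  78 - 46 = 32


Delta encoded: [22, 9, 14, 1, 32]


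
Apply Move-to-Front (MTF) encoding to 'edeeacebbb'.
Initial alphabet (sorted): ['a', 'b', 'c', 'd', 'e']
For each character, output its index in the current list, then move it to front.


MTF encoding:
'e': index 4 in ['a', 'b', 'c', 'd', 'e'] -> ['e', 'a', 'b', 'c', 'd']
'd': index 4 in ['e', 'a', 'b', 'c', 'd'] -> ['d', 'e', 'a', 'b', 'c']
'e': index 1 in ['d', 'e', 'a', 'b', 'c'] -> ['e', 'd', 'a', 'b', 'c']
'e': index 0 in ['e', 'd', 'a', 'b', 'c'] -> ['e', 'd', 'a', 'b', 'c']
'a': index 2 in ['e', 'd', 'a', 'b', 'c'] -> ['a', 'e', 'd', 'b', 'c']
'c': index 4 in ['a', 'e', 'd', 'b', 'c'] -> ['c', 'a', 'e', 'd', 'b']
'e': index 2 in ['c', 'a', 'e', 'd', 'b'] -> ['e', 'c', 'a', 'd', 'b']
'b': index 4 in ['e', 'c', 'a', 'd', 'b'] -> ['b', 'e', 'c', 'a', 'd']
'b': index 0 in ['b', 'e', 'c', 'a', 'd'] -> ['b', 'e', 'c', 'a', 'd']
'b': index 0 in ['b', 'e', 'c', 'a', 'd'] -> ['b', 'e', 'c', 'a', 'd']


Output: [4, 4, 1, 0, 2, 4, 2, 4, 0, 0]


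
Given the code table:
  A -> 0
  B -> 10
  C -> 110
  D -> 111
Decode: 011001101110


Decoding:
0 -> A
110 -> C
0 -> A
110 -> C
111 -> D
0 -> A


Result: ACACDA


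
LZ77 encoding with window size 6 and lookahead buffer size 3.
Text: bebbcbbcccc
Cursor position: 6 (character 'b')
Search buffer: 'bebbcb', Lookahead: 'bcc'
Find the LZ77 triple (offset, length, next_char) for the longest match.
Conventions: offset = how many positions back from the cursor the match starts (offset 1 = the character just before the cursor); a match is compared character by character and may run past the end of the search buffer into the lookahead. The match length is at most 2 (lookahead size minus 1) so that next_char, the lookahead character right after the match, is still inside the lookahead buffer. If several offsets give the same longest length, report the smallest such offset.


Try each offset into the search buffer:
  offset=1 (pos 5, char 'b'): match length 1
  offset=2 (pos 4, char 'c'): match length 0
  offset=3 (pos 3, char 'b'): match length 2
  offset=4 (pos 2, char 'b'): match length 1
  offset=5 (pos 1, char 'e'): match length 0
  offset=6 (pos 0, char 'b'): match length 1
Longest match has length 2 at offset 3.
next_char = character at position 6 + 2 = 8 -> 'c'

Best match: offset=3, length=2 (matching 'bc' starting at position 3)
LZ77 triple: (3, 2, 'c')


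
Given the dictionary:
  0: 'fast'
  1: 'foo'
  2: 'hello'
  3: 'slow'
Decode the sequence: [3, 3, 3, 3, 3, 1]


Look up each index in the dictionary:
  3 -> 'slow'
  3 -> 'slow'
  3 -> 'slow'
  3 -> 'slow'
  3 -> 'slow'
  1 -> 'foo'

Decoded: "slow slow slow slow slow foo"


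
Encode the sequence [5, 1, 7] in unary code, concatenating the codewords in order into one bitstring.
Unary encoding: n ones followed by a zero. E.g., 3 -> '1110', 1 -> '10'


Encode each number as n ones followed by a terminating 0:
  5 -> 111110 (6 bits)
  1 -> 10 (2 bits)
  7 -> 11111110 (8 bits)
Total length = 6 + 2 + 8 = 16 bits.

Unary([5, 1, 7]) = 1111101011111110 (16 bits)


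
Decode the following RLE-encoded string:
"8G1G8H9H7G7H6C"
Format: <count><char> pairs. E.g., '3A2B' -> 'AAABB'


Expanding each <count><char> pair:
  8G -> 'GGGGGGGG'
  1G -> 'G'
  8H -> 'HHHHHHHH'
  9H -> 'HHHHHHHHH'
  7G -> 'GGGGGGG'
  7H -> 'HHHHHHH'
  6C -> 'CCCCCC'

Decoded = GGGGGGGGGHHHHHHHHHHHHHHHHHGGGGGGGHHHHHHHCCCCCC


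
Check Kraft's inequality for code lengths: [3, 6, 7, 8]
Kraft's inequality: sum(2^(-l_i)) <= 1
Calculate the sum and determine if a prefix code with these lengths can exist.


Sum = 2^(-3) + 2^(-6) + 2^(-7) + 2^(-8)
    = 0.125 + 0.015625 + 0.0078125 + 0.00390625
    = 39/256 = 0.15234375
Since 0.15234375 <= 1, Kraft's inequality IS satisfied.
A prefix code with these lengths CAN exist.

Kraft sum = 0.15234375. Satisfied.


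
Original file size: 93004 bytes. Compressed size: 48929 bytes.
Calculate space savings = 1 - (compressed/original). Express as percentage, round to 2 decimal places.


ratio = compressed/original = 48929/93004 = 0.526096
savings = 1 - ratio = 1 - 0.526096 = 0.473904
as a percentage: 0.473904 * 100 = 47.39%

Space savings = 1 - 48929/93004 = 47.39%


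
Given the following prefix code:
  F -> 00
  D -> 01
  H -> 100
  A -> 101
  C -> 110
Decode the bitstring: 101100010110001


Decoding step by step:
Bits 101 -> A
Bits 100 -> H
Bits 01 -> D
Bits 01 -> D
Bits 100 -> H
Bits 01 -> D


Decoded message: AHDDHD


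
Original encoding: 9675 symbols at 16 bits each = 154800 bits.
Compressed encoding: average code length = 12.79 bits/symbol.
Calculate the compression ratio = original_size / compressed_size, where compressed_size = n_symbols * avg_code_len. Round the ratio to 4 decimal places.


original_size = n_symbols * orig_bits = 9675 * 16 = 154800 bits
compressed_size = n_symbols * avg_code_len = 9675 * 12.79 = 123743.25 bits
ratio = original_size / compressed_size = 154800 / 123743.25 = 1.251

Compression ratio = 1.251


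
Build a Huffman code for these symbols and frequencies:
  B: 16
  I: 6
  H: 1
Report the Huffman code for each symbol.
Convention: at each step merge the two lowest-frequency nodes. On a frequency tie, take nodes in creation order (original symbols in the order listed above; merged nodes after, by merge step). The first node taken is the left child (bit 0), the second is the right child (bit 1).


Huffman tree construction:
Step 1: Merge H(1) + I(6) = 7
Step 2: Merge (H+I)(7) + B(16) = 23
Read each symbol's code off the tree from the root (left child = 0, right child = 1).

Codes:
  B: 1 (length 1)
  I: 01 (length 2)
  H: 00 (length 2)
Average code length: 30/23 = 1.3043 bits/symbol


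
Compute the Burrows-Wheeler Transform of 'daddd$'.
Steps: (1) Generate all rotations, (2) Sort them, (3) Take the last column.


Rotations (sorted):
  0: $daddd -> last char: d
  1: addd$d -> last char: d
  2: d$dadd -> last char: d
  3: daddd$ -> last char: $
  4: dd$dad -> last char: d
  5: ddd$da -> last char: a


BWT = ddd$da


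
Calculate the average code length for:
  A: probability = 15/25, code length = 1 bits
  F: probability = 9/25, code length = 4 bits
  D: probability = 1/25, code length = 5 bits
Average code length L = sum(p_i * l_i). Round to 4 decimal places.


Weighted contributions p_i * l_i:
  A: (15/25) * 1 = 15/25
  F: (9/25) * 4 = 36/25
  D: (1/25) * 5 = 5/25
Sum = (15 + 36 + 5)/25 = 56/25

L = 56/25 = 2.2400 bits/symbol


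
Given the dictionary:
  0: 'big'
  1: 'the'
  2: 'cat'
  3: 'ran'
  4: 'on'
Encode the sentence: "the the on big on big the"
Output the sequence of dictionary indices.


Look up each word in the dictionary:
  'the' -> 1
  'the' -> 1
  'on' -> 4
  'big' -> 0
  'on' -> 4
  'big' -> 0
  'the' -> 1

Encoded: [1, 1, 4, 0, 4, 0, 1]


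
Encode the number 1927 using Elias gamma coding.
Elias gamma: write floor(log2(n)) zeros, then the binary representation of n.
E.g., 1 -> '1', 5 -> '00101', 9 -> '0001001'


num_bits = floor(log2(1927)) + 1 = 11
leading_zeros = num_bits - 1 = 10
binary(1927) = 11110000111

Elias gamma(1927) = '0000000000' + '11110000111' = 000000000011110000111 (21 bits)


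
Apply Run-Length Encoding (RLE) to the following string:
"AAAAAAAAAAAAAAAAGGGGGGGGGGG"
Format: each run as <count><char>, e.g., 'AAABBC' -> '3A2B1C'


Scanning runs left to right:
  i=0: run of 'A' x 16 -> '16A'
  i=16: run of 'G' x 11 -> '11G'

RLE = 16A11G


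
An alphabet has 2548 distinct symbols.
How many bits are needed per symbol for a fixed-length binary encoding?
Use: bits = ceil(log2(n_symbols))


log2(2548) = 11.3151
Bracket: 2^11 = 2048 < 2548 <= 2^12 = 4096
So ceil(log2(2548)) = 12

bits = ceil(log2(2548)) = ceil(11.3151) = 12 bits


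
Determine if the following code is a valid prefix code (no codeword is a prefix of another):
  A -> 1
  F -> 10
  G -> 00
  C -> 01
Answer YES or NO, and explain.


Checking each pair (does one codeword prefix another?):
  A='1' vs F='10': prefix -- VIOLATION

NO -- this is NOT a valid prefix code. A (1) is a prefix of F (10).


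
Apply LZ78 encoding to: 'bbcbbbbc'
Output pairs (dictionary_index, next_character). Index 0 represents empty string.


LZ78 encoding steps:
Dictionary: {0: ''}
Step 1: w='' (idx 0), next='b' -> output (0, 'b'), add 'b' as idx 1
Step 2: w='b' (idx 1), next='c' -> output (1, 'c'), add 'bc' as idx 2
Step 3: w='b' (idx 1), next='b' -> output (1, 'b'), add 'bb' as idx 3
Step 4: w='bb' (idx 3), next='c' -> output (3, 'c'), add 'bbc' as idx 4


Encoded: [(0, 'b'), (1, 'c'), (1, 'b'), (3, 'c')]


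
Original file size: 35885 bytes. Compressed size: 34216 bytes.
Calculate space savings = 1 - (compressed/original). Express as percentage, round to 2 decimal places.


ratio = compressed/original = 34216/35885 = 0.95349
savings = 1 - ratio = 1 - 0.95349 = 0.04651
as a percentage: 0.04651 * 100 = 4.65%

Space savings = 1 - 34216/35885 = 4.65%


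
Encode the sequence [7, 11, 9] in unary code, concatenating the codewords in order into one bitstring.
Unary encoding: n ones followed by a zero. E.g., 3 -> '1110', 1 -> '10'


Encode each number as n ones followed by a terminating 0:
  7 -> 11111110 (8 bits)
  11 -> 111111111110 (12 bits)
  9 -> 1111111110 (10 bits)
Total length = 8 + 12 + 10 = 30 bits.

Unary([7, 11, 9]) = 111111101111111111101111111110 (30 bits)


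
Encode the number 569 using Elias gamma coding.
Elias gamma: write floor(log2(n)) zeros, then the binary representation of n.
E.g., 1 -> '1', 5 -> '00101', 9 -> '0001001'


num_bits = floor(log2(569)) + 1 = 10
leading_zeros = num_bits - 1 = 9
binary(569) = 1000111001

Elias gamma(569) = '000000000' + '1000111001' = 0000000001000111001 (19 bits)


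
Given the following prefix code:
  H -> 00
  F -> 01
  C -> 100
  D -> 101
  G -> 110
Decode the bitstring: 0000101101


Decoding step by step:
Bits 00 -> H
Bits 00 -> H
Bits 101 -> D
Bits 101 -> D


Decoded message: HHDD


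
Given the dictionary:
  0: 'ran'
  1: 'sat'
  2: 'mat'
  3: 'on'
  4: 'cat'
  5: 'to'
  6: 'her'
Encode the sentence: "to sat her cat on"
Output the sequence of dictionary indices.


Look up each word in the dictionary:
  'to' -> 5
  'sat' -> 1
  'her' -> 6
  'cat' -> 4
  'on' -> 3

Encoded: [5, 1, 6, 4, 3]


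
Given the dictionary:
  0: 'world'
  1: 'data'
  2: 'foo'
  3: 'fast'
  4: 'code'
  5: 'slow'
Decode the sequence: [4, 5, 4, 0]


Look up each index in the dictionary:
  4 -> 'code'
  5 -> 'slow'
  4 -> 'code'
  0 -> 'world'

Decoded: "code slow code world"


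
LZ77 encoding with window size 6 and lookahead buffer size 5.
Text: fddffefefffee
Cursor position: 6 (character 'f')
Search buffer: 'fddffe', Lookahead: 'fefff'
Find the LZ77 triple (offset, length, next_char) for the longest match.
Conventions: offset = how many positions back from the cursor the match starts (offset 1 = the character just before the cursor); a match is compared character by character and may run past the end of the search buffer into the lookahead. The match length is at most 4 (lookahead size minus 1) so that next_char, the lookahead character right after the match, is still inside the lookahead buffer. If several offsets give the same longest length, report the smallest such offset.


Try each offset into the search buffer:
  offset=1 (pos 5, char 'e'): match length 0
  offset=2 (pos 4, char 'f'): match length 3
  offset=3 (pos 3, char 'f'): match length 1
  offset=4 (pos 2, char 'd'): match length 0
  offset=5 (pos 1, char 'd'): match length 0
  offset=6 (pos 0, char 'f'): match length 1
Longest match has length 3 at offset 2.
next_char = character at position 6 + 3 = 9 -> 'f'

Best match: offset=2, length=3 (matching 'fef' starting at position 4)
LZ77 triple: (2, 3, 'f')


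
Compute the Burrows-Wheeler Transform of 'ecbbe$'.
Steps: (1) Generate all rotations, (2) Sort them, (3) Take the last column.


Rotations (sorted):
  0: $ecbbe -> last char: e
  1: bbe$ec -> last char: c
  2: be$ecb -> last char: b
  3: cbbe$e -> last char: e
  4: e$ecbb -> last char: b
  5: ecbbe$ -> last char: $


BWT = ecbeb$


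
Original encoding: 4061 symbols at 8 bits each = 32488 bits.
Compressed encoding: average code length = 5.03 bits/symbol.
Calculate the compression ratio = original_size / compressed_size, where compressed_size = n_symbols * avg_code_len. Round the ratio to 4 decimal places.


original_size = n_symbols * orig_bits = 4061 * 8 = 32488 bits
compressed_size = n_symbols * avg_code_len = 4061 * 5.03 = 20426.83 bits
ratio = original_size / compressed_size = 32488 / 20426.83 = 1.5905

Compression ratio = 1.5905


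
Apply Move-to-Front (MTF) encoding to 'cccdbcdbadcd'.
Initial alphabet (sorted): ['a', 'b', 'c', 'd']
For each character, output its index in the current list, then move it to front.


MTF encoding:
'c': index 2 in ['a', 'b', 'c', 'd'] -> ['c', 'a', 'b', 'd']
'c': index 0 in ['c', 'a', 'b', 'd'] -> ['c', 'a', 'b', 'd']
'c': index 0 in ['c', 'a', 'b', 'd'] -> ['c', 'a', 'b', 'd']
'd': index 3 in ['c', 'a', 'b', 'd'] -> ['d', 'c', 'a', 'b']
'b': index 3 in ['d', 'c', 'a', 'b'] -> ['b', 'd', 'c', 'a']
'c': index 2 in ['b', 'd', 'c', 'a'] -> ['c', 'b', 'd', 'a']
'd': index 2 in ['c', 'b', 'd', 'a'] -> ['d', 'c', 'b', 'a']
'b': index 2 in ['d', 'c', 'b', 'a'] -> ['b', 'd', 'c', 'a']
'a': index 3 in ['b', 'd', 'c', 'a'] -> ['a', 'b', 'd', 'c']
'd': index 2 in ['a', 'b', 'd', 'c'] -> ['d', 'a', 'b', 'c']
'c': index 3 in ['d', 'a', 'b', 'c'] -> ['c', 'd', 'a', 'b']
'd': index 1 in ['c', 'd', 'a', 'b'] -> ['d', 'c', 'a', 'b']


Output: [2, 0, 0, 3, 3, 2, 2, 2, 3, 2, 3, 1]


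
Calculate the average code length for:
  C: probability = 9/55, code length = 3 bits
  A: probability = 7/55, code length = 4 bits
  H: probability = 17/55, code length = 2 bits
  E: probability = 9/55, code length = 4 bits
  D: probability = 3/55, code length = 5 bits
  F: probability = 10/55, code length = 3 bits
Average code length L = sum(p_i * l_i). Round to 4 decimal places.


Weighted contributions p_i * l_i:
  C: (9/55) * 3 = 27/55
  A: (7/55) * 4 = 28/55
  H: (17/55) * 2 = 34/55
  E: (9/55) * 4 = 36/55
  D: (3/55) * 5 = 15/55
  F: (10/55) * 3 = 30/55
Sum = (27 + 28 + 34 + 36 + 15 + 30)/55 = 170/55

L = 170/55 = 3.0909 bits/symbol


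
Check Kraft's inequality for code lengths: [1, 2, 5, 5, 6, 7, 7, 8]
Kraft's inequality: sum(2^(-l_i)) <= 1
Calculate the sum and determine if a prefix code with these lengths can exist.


Sum = 2^(-1) + 2^(-2) + 2^(-5) + 2^(-5) + 2^(-6) + 2^(-7) + 2^(-7) + 2^(-8)
    = 0.5 + 0.25 + 0.03125 + 0.03125 + 0.015625 + 0.0078125 + 0.0078125 + 0.00390625
    = 217/256 = 0.84765625
Since 0.84765625 <= 1, Kraft's inequality IS satisfied.
A prefix code with these lengths CAN exist.

Kraft sum = 0.84765625. Satisfied.


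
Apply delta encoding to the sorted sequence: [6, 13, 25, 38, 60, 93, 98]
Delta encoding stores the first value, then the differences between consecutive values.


First value: 6
Deltas:
  13 - 6 = 7
  25 - 13 = 12
  38 - 25 = 13
  60 - 38 = 22
  93 - 60 = 33
  98 - 93 = 5


Delta encoded: [6, 7, 12, 13, 22, 33, 5]


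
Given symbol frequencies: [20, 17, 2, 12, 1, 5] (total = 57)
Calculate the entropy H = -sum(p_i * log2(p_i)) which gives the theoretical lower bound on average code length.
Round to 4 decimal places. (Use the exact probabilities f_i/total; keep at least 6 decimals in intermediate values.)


Per-symbol terms -p_i * log2(p_i) with p_i = f_i/57:
  p = 20/57 = 0.350877: log2(p) = -1.510962, -p*log2(p) = 0.530162
  p = 17/57 = 0.298246: log2(p) = -1.745427, -p*log2(p) = 0.520566
  p = 2/57 = 0.035088: log2(p) = -4.832890, -p*log2(p) = 0.169575
  p = 12/57 = 0.210526: log2(p) = -2.247928, -p*log2(p) = 0.473248
  p = 1/57 = 0.017544: log2(p) = -5.832890, -p*log2(p) = 0.102331
  p = 5/57 = 0.087719: log2(p) = -3.510962, -p*log2(p) = 0.307979
H = 0.530162 + 0.520566 + 0.169575 + 0.473248 + 0.102331 + 0.307979 = 2.103861

H = 2.1039 bits/symbol


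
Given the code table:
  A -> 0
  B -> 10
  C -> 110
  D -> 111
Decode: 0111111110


Decoding:
0 -> A
111 -> D
111 -> D
110 -> C


Result: ADDC


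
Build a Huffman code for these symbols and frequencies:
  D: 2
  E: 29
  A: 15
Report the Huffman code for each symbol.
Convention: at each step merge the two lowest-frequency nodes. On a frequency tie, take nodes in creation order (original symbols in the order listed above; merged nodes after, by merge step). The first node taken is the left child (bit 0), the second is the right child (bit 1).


Huffman tree construction:
Step 1: Merge D(2) + A(15) = 17
Step 2: Merge (D+A)(17) + E(29) = 46
Read each symbol's code off the tree from the root (left child = 0, right child = 1).

Codes:
  D: 00 (length 2)
  E: 1 (length 1)
  A: 01 (length 2)
Average code length: 63/46 = 1.3696 bits/symbol


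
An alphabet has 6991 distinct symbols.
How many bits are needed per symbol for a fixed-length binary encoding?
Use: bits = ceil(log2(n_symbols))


log2(6991) = 12.7713
Bracket: 2^12 = 4096 < 6991 <= 2^13 = 8192
So ceil(log2(6991)) = 13

bits = ceil(log2(6991)) = ceil(12.7713) = 13 bits


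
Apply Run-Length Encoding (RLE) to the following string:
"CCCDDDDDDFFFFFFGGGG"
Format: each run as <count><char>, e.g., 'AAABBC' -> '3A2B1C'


Scanning runs left to right:
  i=0: run of 'C' x 3 -> '3C'
  i=3: run of 'D' x 6 -> '6D'
  i=9: run of 'F' x 6 -> '6F'
  i=15: run of 'G' x 4 -> '4G'

RLE = 3C6D6F4G


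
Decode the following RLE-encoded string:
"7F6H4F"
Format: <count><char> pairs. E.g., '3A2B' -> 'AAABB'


Expanding each <count><char> pair:
  7F -> 'FFFFFFF'
  6H -> 'HHHHHH'
  4F -> 'FFFF'

Decoded = FFFFFFFHHHHHHFFFF


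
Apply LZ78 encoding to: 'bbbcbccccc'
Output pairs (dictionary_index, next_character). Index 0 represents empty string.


LZ78 encoding steps:
Dictionary: {0: ''}
Step 1: w='' (idx 0), next='b' -> output (0, 'b'), add 'b' as idx 1
Step 2: w='b' (idx 1), next='b' -> output (1, 'b'), add 'bb' as idx 2
Step 3: w='' (idx 0), next='c' -> output (0, 'c'), add 'c' as idx 3
Step 4: w='b' (idx 1), next='c' -> output (1, 'c'), add 'bc' as idx 4
Step 5: w='c' (idx 3), next='c' -> output (3, 'c'), add 'cc' as idx 5
Step 6: w='cc' (idx 5), end of input -> output (5, '')


Encoded: [(0, 'b'), (1, 'b'), (0, 'c'), (1, 'c'), (3, 'c'), (5, '')]


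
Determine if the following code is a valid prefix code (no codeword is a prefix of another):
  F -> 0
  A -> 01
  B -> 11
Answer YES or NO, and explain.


Checking each pair (does one codeword prefix another?):
  F='0' vs A='01': prefix -- VIOLATION

NO -- this is NOT a valid prefix code. F (0) is a prefix of A (01).


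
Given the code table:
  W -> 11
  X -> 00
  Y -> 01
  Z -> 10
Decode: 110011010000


Decoding:
11 -> W
00 -> X
11 -> W
01 -> Y
00 -> X
00 -> X


Result: WXWYXX


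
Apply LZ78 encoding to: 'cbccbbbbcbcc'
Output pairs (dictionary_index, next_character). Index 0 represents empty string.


LZ78 encoding steps:
Dictionary: {0: ''}
Step 1: w='' (idx 0), next='c' -> output (0, 'c'), add 'c' as idx 1
Step 2: w='' (idx 0), next='b' -> output (0, 'b'), add 'b' as idx 2
Step 3: w='c' (idx 1), next='c' -> output (1, 'c'), add 'cc' as idx 3
Step 4: w='b' (idx 2), next='b' -> output (2, 'b'), add 'bb' as idx 4
Step 5: w='bb' (idx 4), next='c' -> output (4, 'c'), add 'bbc' as idx 5
Step 6: w='b' (idx 2), next='c' -> output (2, 'c'), add 'bc' as idx 6
Step 7: w='c' (idx 1), end of input -> output (1, '')


Encoded: [(0, 'c'), (0, 'b'), (1, 'c'), (2, 'b'), (4, 'c'), (2, 'c'), (1, '')]


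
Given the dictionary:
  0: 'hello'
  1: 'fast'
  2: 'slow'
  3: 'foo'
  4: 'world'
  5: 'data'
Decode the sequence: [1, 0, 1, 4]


Look up each index in the dictionary:
  1 -> 'fast'
  0 -> 'hello'
  1 -> 'fast'
  4 -> 'world'

Decoded: "fast hello fast world"


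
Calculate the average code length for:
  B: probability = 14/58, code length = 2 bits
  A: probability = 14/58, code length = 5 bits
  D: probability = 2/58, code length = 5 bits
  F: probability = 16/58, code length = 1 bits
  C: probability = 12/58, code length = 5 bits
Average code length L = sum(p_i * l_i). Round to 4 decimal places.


Weighted contributions p_i * l_i:
  B: (14/58) * 2 = 28/58
  A: (14/58) * 5 = 70/58
  D: (2/58) * 5 = 10/58
  F: (16/58) * 1 = 16/58
  C: (12/58) * 5 = 60/58
Sum = (28 + 70 + 10 + 16 + 60)/58 = 184/58

L = 184/58 = 3.1724 bits/symbol


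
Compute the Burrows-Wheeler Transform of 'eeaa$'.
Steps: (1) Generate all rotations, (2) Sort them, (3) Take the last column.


Rotations (sorted):
  0: $eeaa -> last char: a
  1: a$eea -> last char: a
  2: aa$ee -> last char: e
  3: eaa$e -> last char: e
  4: eeaa$ -> last char: $


BWT = aaee$


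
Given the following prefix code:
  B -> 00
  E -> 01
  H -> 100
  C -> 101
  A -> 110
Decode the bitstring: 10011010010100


Decoding step by step:
Bits 100 -> H
Bits 110 -> A
Bits 100 -> H
Bits 101 -> C
Bits 00 -> B


Decoded message: HAHCB


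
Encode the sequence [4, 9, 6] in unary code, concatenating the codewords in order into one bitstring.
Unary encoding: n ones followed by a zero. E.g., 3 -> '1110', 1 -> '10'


Encode each number as n ones followed by a terminating 0:
  4 -> 11110 (5 bits)
  9 -> 1111111110 (10 bits)
  6 -> 1111110 (7 bits)
Total length = 5 + 10 + 7 = 22 bits.

Unary([4, 9, 6]) = 1111011111111101111110 (22 bits)


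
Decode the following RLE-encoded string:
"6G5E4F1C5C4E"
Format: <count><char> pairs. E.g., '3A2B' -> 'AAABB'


Expanding each <count><char> pair:
  6G -> 'GGGGGG'
  5E -> 'EEEEE'
  4F -> 'FFFF'
  1C -> 'C'
  5C -> 'CCCCC'
  4E -> 'EEEE'

Decoded = GGGGGGEEEEEFFFFCCCCCCEEEE


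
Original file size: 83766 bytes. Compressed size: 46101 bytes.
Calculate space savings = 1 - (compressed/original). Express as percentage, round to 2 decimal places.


ratio = compressed/original = 46101/83766 = 0.550355
savings = 1 - ratio = 1 - 0.550355 = 0.449645
as a percentage: 0.449645 * 100 = 44.96%

Space savings = 1 - 46101/83766 = 44.96%


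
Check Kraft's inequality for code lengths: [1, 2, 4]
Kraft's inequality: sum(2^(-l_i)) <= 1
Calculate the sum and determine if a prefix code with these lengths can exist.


Sum = 2^(-1) + 2^(-2) + 2^(-4)
    = 0.5 + 0.25 + 0.0625
    = 13/16 = 0.8125
Since 0.8125 <= 1, Kraft's inequality IS satisfied.
A prefix code with these lengths CAN exist.

Kraft sum = 0.8125. Satisfied.


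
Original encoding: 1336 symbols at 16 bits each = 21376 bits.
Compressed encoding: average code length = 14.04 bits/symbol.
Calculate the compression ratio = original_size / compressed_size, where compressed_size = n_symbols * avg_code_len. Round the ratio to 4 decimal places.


original_size = n_symbols * orig_bits = 1336 * 16 = 21376 bits
compressed_size = n_symbols * avg_code_len = 1336 * 14.04 = 18757.44 bits
ratio = original_size / compressed_size = 21376 / 18757.44 = 1.1396

Compression ratio = 1.1396


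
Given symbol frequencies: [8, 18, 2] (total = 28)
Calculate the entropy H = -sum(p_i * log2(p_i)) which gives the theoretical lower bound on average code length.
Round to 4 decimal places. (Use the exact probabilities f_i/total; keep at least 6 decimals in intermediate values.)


Per-symbol terms -p_i * log2(p_i) with p_i = f_i/28:
  p = 8/28 = 0.285714: log2(p) = -1.807355, -p*log2(p) = 0.516387
  p = 18/28 = 0.642857: log2(p) = -0.637430, -p*log2(p) = 0.409776
  p = 2/28 = 0.071429: log2(p) = -3.807355, -p*log2(p) = 0.271954
H = 0.516387 + 0.409776 + 0.271954 = 1.198117

H = 1.1981 bits/symbol


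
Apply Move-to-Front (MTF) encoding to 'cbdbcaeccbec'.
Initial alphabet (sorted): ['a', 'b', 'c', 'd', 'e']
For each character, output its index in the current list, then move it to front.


MTF encoding:
'c': index 2 in ['a', 'b', 'c', 'd', 'e'] -> ['c', 'a', 'b', 'd', 'e']
'b': index 2 in ['c', 'a', 'b', 'd', 'e'] -> ['b', 'c', 'a', 'd', 'e']
'd': index 3 in ['b', 'c', 'a', 'd', 'e'] -> ['d', 'b', 'c', 'a', 'e']
'b': index 1 in ['d', 'b', 'c', 'a', 'e'] -> ['b', 'd', 'c', 'a', 'e']
'c': index 2 in ['b', 'd', 'c', 'a', 'e'] -> ['c', 'b', 'd', 'a', 'e']
'a': index 3 in ['c', 'b', 'd', 'a', 'e'] -> ['a', 'c', 'b', 'd', 'e']
'e': index 4 in ['a', 'c', 'b', 'd', 'e'] -> ['e', 'a', 'c', 'b', 'd']
'c': index 2 in ['e', 'a', 'c', 'b', 'd'] -> ['c', 'e', 'a', 'b', 'd']
'c': index 0 in ['c', 'e', 'a', 'b', 'd'] -> ['c', 'e', 'a', 'b', 'd']
'b': index 3 in ['c', 'e', 'a', 'b', 'd'] -> ['b', 'c', 'e', 'a', 'd']
'e': index 2 in ['b', 'c', 'e', 'a', 'd'] -> ['e', 'b', 'c', 'a', 'd']
'c': index 2 in ['e', 'b', 'c', 'a', 'd'] -> ['c', 'e', 'b', 'a', 'd']


Output: [2, 2, 3, 1, 2, 3, 4, 2, 0, 3, 2, 2]


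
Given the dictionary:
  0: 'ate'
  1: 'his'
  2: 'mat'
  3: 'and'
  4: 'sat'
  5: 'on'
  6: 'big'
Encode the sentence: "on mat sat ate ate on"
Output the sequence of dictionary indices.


Look up each word in the dictionary:
  'on' -> 5
  'mat' -> 2
  'sat' -> 4
  'ate' -> 0
  'ate' -> 0
  'on' -> 5

Encoded: [5, 2, 4, 0, 0, 5]


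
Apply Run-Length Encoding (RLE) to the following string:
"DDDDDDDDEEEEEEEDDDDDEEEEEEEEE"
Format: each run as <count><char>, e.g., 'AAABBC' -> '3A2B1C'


Scanning runs left to right:
  i=0: run of 'D' x 8 -> '8D'
  i=8: run of 'E' x 7 -> '7E'
  i=15: run of 'D' x 5 -> '5D'
  i=20: run of 'E' x 9 -> '9E'

RLE = 8D7E5D9E


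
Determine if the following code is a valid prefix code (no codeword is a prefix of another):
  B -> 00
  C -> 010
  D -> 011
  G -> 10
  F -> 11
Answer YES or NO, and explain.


Checking each pair (does one codeword prefix another?):
  B='00' vs C='010': no prefix
  B='00' vs D='011': no prefix
  B='00' vs G='10': no prefix
  B='00' vs F='11': no prefix
  C='010' vs B='00': no prefix
  C='010' vs D='011': no prefix
  C='010' vs G='10': no prefix
  C='010' vs F='11': no prefix
  D='011' vs B='00': no prefix
  D='011' vs C='010': no prefix
  D='011' vs G='10': no prefix
  D='011' vs F='11': no prefix
  G='10' vs B='00': no prefix
  G='10' vs C='010': no prefix
  G='10' vs D='011': no prefix
  G='10' vs F='11': no prefix
  F='11' vs B='00': no prefix
  F='11' vs C='010': no prefix
  F='11' vs D='011': no prefix
  F='11' vs G='10': no prefix
No violation found over all pairs.

YES -- this is a valid prefix code. No codeword is a prefix of any other codeword.


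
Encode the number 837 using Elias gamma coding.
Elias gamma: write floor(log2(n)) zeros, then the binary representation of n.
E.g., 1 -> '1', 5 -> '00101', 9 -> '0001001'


num_bits = floor(log2(837)) + 1 = 10
leading_zeros = num_bits - 1 = 9
binary(837) = 1101000101

Elias gamma(837) = '000000000' + '1101000101' = 0000000001101000101 (19 bits)


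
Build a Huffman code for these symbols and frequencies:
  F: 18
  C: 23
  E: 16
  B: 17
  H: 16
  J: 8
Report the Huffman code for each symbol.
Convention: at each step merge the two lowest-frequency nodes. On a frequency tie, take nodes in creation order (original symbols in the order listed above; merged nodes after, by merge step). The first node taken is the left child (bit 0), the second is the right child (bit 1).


Huffman tree construction:
Step 1: Merge J(8) + E(16) = 24
Step 2: Merge H(16) + B(17) = 33
Step 3: Merge F(18) + C(23) = 41
Step 4: Merge (J+E)(24) + (H+B)(33) = 57
Step 5: Merge (F+C)(41) + ((J+E)+(H+B))(57) = 98
Read each symbol's code off the tree from the root (left child = 0, right child = 1).

Codes:
  F: 00 (length 2)
  C: 01 (length 2)
  E: 101 (length 3)
  B: 111 (length 3)
  H: 110 (length 3)
  J: 100 (length 3)
Average code length: 253/98 = 2.5816 bits/symbol


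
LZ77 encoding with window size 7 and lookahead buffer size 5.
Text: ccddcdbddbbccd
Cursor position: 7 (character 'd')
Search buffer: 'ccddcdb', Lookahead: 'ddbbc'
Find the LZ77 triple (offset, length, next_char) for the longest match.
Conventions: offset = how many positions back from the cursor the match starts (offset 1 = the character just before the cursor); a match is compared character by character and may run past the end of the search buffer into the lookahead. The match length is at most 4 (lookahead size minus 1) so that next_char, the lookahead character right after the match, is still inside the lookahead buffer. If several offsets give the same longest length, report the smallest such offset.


Try each offset into the search buffer:
  offset=1 (pos 6, char 'b'): match length 0
  offset=2 (pos 5, char 'd'): match length 1
  offset=3 (pos 4, char 'c'): match length 0
  offset=4 (pos 3, char 'd'): match length 1
  offset=5 (pos 2, char 'd'): match length 2
  offset=6 (pos 1, char 'c'): match length 0
  offset=7 (pos 0, char 'c'): match length 0
Longest match has length 2 at offset 5.
next_char = character at position 7 + 2 = 9 -> 'b'

Best match: offset=5, length=2 (matching 'dd' starting at position 2)
LZ77 triple: (5, 2, 'b')


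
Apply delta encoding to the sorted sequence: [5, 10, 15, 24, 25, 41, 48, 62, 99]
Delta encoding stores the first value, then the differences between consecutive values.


First value: 5
Deltas:
  10 - 5 = 5
  15 - 10 = 5
  24 - 15 = 9
  25 - 24 = 1
  41 - 25 = 16
  48 - 41 = 7
  62 - 48 = 14
  99 - 62 = 37


Delta encoded: [5, 5, 5, 9, 1, 16, 7, 14, 37]


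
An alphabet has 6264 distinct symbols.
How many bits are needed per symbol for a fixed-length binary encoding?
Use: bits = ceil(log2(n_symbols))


log2(6264) = 12.6129
Bracket: 2^12 = 4096 < 6264 <= 2^13 = 8192
So ceil(log2(6264)) = 13

bits = ceil(log2(6264)) = ceil(12.6129) = 13 bits


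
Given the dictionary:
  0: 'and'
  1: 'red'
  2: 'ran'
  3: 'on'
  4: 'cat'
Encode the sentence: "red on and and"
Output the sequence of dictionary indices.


Look up each word in the dictionary:
  'red' -> 1
  'on' -> 3
  'and' -> 0
  'and' -> 0

Encoded: [1, 3, 0, 0]
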